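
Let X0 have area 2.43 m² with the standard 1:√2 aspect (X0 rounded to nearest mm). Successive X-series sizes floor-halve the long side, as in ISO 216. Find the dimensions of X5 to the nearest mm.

231 × 327 mm

Let X0's short side be w mm. w · w√2 = 2.43 m² = 2,430,000 mm², so w ≈ 1310.8 mm and w√2 ≈ 1853.8 mm → X0 = 1311 × 1854 mm.
X1: ⌊1854/2⌋ × 1311 = 927 × 1311 mm
X2: ⌊1311/2⌋ × 927 = 655 × 927 mm
X3: ⌊927/2⌋ × 655 = 463 × 655 mm
X4: ⌊655/2⌋ × 463 = 327 × 463 mm
X5: ⌊463/2⌋ × 327 = 231 × 327 mm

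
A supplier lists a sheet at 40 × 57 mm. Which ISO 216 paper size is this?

C9 (40 × 57 mm)

Aspect ratio 57/40 ≈ 1.425 — close to the ISO √2 ≈ 1.414.
In the C-series (envelope sizes, between A and B): C9 = 40 × 57 mm.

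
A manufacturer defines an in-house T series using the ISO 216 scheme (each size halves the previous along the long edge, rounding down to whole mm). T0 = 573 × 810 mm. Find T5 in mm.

T1: ⌊810/2⌋ × 573 = 405 × 573 mm
T2: ⌊573/2⌋ × 405 = 286 × 405 mm
T3: ⌊405/2⌋ × 286 = 202 × 286 mm
T4: ⌊286/2⌋ × 202 = 143 × 202 mm
T5: ⌊202/2⌋ × 143 = 101 × 143 mm

101 × 143 mm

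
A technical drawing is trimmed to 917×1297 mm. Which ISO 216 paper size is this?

Aspect ratio 1297/917 ≈ 1.414 — close to the ISO √2 ≈ 1.414.
In the C-series (envelope sizes, between A and B): C0 = 917 × 1297 mm.

C0 (917 × 1297 mm)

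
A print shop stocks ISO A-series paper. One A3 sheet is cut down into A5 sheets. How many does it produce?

4

A3 = 297 × 420 mm; A5 = 148 × 210 mm.
Each halving step doubles the count; 2 steps from A3 to A5.
2^2 = 4.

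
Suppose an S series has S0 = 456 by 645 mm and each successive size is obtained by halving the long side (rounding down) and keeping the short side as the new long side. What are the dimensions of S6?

57 × 80 mm

S1: ⌊645/2⌋ × 456 = 322 × 456 mm
S2: ⌊456/2⌋ × 322 = 228 × 322 mm
S3: ⌊322/2⌋ × 228 = 161 × 228 mm
S4: ⌊228/2⌋ × 161 = 114 × 161 mm
S5: ⌊161/2⌋ × 114 = 80 × 114 mm
S6: ⌊114/2⌋ × 80 = 57 × 80 mm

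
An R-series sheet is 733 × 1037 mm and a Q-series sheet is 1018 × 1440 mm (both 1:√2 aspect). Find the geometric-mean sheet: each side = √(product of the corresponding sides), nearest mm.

864 × 1222 mm

Short side: √(733 · 1018) = √746194 ≈ 863.8 → 864 mm
Long side: √(1037 · 1440) = √1493280 ≈ 1222.0 → 1222 mm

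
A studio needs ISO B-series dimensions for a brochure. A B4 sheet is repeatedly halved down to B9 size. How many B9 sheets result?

Each ISO step halves the sheet: 1 × B4 → 2 × B5 → 4 × B6 → 8 × B7 → …
From B4 to B9 is 5 halving steps: 2^5 = 32.

32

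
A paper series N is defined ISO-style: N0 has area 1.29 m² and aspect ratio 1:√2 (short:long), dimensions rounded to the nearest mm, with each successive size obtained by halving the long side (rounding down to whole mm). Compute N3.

Let N0's short side be w mm. w · w√2 = 1.29 m² = 1,290,000 mm², so w ≈ 955.1 mm and w√2 ≈ 1350.7 mm → N0 = 955 × 1351 mm.
N1: ⌊1351/2⌋ × 955 = 675 × 955 mm
N2: ⌊955/2⌋ × 675 = 477 × 675 mm
N3: ⌊675/2⌋ × 477 = 337 × 477 mm

337 × 477 mm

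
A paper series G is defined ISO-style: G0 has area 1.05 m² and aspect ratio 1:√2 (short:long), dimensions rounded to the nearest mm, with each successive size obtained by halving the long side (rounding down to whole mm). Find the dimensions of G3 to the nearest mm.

Let G0's short side be w mm. w · w√2 = 1.05 m² = 1,050,000 mm², so w ≈ 861.7 mm and w√2 ≈ 1218.6 mm → G0 = 862 × 1219 mm.
G1: ⌊1219/2⌋ × 862 = 609 × 862 mm
G2: ⌊862/2⌋ × 609 = 431 × 609 mm
G3: ⌊609/2⌋ × 431 = 304 × 431 mm

304 × 431 mm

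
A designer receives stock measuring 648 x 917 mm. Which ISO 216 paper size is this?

Aspect ratio 917/648 ≈ 1.415 — close to the ISO √2 ≈ 1.414.
In the C-series (envelope sizes, between A and B): C1 = 648 × 917 mm.

C1 (648 × 917 mm)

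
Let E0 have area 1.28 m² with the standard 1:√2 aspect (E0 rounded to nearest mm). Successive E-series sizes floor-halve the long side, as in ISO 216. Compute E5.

168 × 237 mm

Let E0's short side be w mm. w · w√2 = 1.28 m² = 1,280,000 mm², so w ≈ 951.4 mm and w√2 ≈ 1345.4 mm → E0 = 951 × 1345 mm.
E1: ⌊1345/2⌋ × 951 = 672 × 951 mm
E2: ⌊951/2⌋ × 672 = 475 × 672 mm
E3: ⌊672/2⌋ × 475 = 336 × 475 mm
E4: ⌊475/2⌋ × 336 = 237 × 336 mm
E5: ⌊336/2⌋ × 237 = 168 × 237 mm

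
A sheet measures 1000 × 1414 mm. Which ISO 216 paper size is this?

B0 (1000 × 1414 mm)

Aspect ratio 1414/1000 ≈ 1.414 — close to the ISO √2 ≈ 1.414.
In the B-series (B0 = 1000 × 1414 mm): B0 = 1000 × 1414 mm.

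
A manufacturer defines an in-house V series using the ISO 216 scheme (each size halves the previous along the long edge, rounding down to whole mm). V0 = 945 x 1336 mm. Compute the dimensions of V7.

83 × 118 mm

V1 = 668 × 945 mm (from V0 by 1 halving).
V2: ⌊945/2⌋ × 668 = 472 × 668 mm
V3: ⌊668/2⌋ × 472 = 334 × 472 mm
V4: ⌊472/2⌋ × 334 = 236 × 334 mm
V5: ⌊334/2⌋ × 236 = 167 × 236 mm
V6: ⌊236/2⌋ × 167 = 118 × 167 mm
V7: ⌊167/2⌋ × 118 = 83 × 118 mm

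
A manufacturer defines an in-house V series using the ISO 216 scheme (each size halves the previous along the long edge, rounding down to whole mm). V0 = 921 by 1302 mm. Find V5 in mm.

V1: ⌊1302/2⌋ × 921 = 651 × 921 mm
V2: ⌊921/2⌋ × 651 = 460 × 651 mm
V3: ⌊651/2⌋ × 460 = 325 × 460 mm
V4: ⌊460/2⌋ × 325 = 230 × 325 mm
V5: ⌊325/2⌋ × 230 = 162 × 230 mm

162 × 230 mm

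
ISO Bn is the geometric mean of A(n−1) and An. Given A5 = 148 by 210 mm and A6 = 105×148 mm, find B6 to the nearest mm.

125 × 176 mm

Short side: √(148 · 105) = √15540 ≈ 124.7 → 125 mm
Long side: √(210 · 148) = √31080 ≈ 176.3 → 176 mm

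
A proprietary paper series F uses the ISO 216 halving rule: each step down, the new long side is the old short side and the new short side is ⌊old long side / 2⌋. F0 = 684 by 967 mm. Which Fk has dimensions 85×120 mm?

F6

F0: 684 × 967 mm
F1: 483 × 684 mm
F2: 342 × 483 mm
F3: 241 × 342 mm
F4: 171 × 241 mm
F5: 120 × 171 mm
F6: 85 × 120 mm
F7: 60 × 85 mm
→ matches F6.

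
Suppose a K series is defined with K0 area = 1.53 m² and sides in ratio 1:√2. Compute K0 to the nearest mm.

1040 × 1471 mm

Let the short side be w mm. Then w · w√2 = 1.53 m² = 1,530,000 mm².
w² = 1,530,000/√2, so w ≈ 1040.1 mm; long side = w√2 ≈ 1471.0 mm.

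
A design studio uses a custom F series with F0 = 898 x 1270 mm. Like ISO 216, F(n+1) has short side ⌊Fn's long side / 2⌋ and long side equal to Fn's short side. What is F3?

F1: ⌊1270/2⌋ × 898 = 635 × 898 mm
F2: ⌊898/2⌋ × 635 = 449 × 635 mm
F3: ⌊635/2⌋ × 449 = 317 × 449 mm

317 × 449 mm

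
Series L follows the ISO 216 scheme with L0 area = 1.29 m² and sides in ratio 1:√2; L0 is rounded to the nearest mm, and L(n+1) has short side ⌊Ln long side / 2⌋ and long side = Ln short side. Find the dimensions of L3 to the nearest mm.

Let L0's short side be w mm. w · w√2 = 1.29 m² = 1,290,000 mm², so w ≈ 955.1 mm and w√2 ≈ 1350.7 mm → L0 = 955 × 1351 mm.
L1: ⌊1351/2⌋ × 955 = 675 × 955 mm
L2: ⌊955/2⌋ × 675 = 477 × 675 mm
L3: ⌊675/2⌋ × 477 = 337 × 477 mm

337 × 477 mm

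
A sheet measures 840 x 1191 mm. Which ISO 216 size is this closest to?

A0 (841 × 1189 mm)

Aspect ratio 1191/840 ≈ 1.418 — close to the ISO √2 ≈ 1.414.
In the A-series (A0 area = 1 m²): A0 = 841 × 1189 mm.
Off by 3 mm total — nearest standard size.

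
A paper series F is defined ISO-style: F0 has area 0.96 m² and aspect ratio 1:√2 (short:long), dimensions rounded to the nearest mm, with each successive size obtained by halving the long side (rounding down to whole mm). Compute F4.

Let F0's short side be w mm. w · w√2 = 0.96 m² = 960,000 mm², so w ≈ 823.9 mm and w√2 ≈ 1165.2 mm → F0 = 824 × 1165 mm.
F1: ⌊1165/2⌋ × 824 = 582 × 824 mm
F2: ⌊824/2⌋ × 582 = 412 × 582 mm
F3: ⌊582/2⌋ × 412 = 291 × 412 mm
F4: ⌊412/2⌋ × 291 = 206 × 291 mm

206 × 291 mm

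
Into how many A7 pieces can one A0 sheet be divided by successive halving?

Each ISO step halves the sheet: 1 × A0 → 2 × A1 → 4 × A2 → 8 × A3 → …
From A0 to A7 is 7 halving steps: 2^7 = 128.

128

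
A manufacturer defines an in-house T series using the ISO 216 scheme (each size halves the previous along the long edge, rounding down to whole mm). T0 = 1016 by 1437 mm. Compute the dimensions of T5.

T1: ⌊1437/2⌋ × 1016 = 718 × 1016 mm
T2: ⌊1016/2⌋ × 718 = 508 × 718 mm
T3: ⌊718/2⌋ × 508 = 359 × 508 mm
T4: ⌊508/2⌋ × 359 = 254 × 359 mm
T5: ⌊359/2⌋ × 254 = 179 × 254 mm

179 × 254 mm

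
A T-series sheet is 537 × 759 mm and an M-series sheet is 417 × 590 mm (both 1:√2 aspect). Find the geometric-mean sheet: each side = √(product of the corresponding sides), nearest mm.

473 × 669 mm

Short side: √(537 · 417) = √223929 ≈ 473.2 → 473 mm
Long side: √(759 · 590) = √447810 ≈ 669.2 → 669 mm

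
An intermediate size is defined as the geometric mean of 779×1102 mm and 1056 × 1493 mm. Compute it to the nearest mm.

Short side: √(779 · 1056) = √822624 ≈ 907.0 → 907 mm
Long side: √(1102 · 1493) = √1645286 ≈ 1282.7 → 1283 mm

907 × 1283 mm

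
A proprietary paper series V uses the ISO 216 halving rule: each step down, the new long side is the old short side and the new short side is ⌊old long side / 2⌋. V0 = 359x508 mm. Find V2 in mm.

179 × 254 mm

V1: ⌊508/2⌋ × 359 = 254 × 359 mm
V2: ⌊359/2⌋ × 254 = 179 × 254 mm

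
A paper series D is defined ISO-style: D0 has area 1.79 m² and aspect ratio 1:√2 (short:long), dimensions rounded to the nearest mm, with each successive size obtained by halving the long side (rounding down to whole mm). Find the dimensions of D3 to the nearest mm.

397 × 562 mm

Let D0's short side be w mm. w · w√2 = 1.79 m² = 1,790,000 mm², so w ≈ 1125.0 mm and w√2 ≈ 1591.1 mm → D0 = 1125 × 1591 mm.
D1: ⌊1591/2⌋ × 1125 = 795 × 1125 mm
D2: ⌊1125/2⌋ × 795 = 562 × 795 mm
D3: ⌊795/2⌋ × 562 = 397 × 562 mm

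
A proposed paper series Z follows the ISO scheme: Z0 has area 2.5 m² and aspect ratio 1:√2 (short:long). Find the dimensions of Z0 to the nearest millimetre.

Let the short side be w mm. Then w · w√2 = 2.5 m² = 2,500,000 mm².
w² = 2,500,000/√2, so w ≈ 1329.6 mm; long side = w√2 ≈ 1880.3 mm.

1330 × 1880 mm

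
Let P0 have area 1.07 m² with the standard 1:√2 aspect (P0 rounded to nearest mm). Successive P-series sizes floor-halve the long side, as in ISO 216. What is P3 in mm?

307 × 435 mm

Let P0's short side be w mm. w · w√2 = 1.07 m² = 1,070,000 mm², so w ≈ 869.8 mm and w√2 ≈ 1230.1 mm → P0 = 870 × 1230 mm.
P1: ⌊1230/2⌋ × 870 = 615 × 870 mm
P2: ⌊870/2⌋ × 615 = 435 × 615 mm
P3: ⌊615/2⌋ × 435 = 307 × 435 mm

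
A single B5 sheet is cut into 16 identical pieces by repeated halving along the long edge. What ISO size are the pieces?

B9

16 = 2^4, so 4 halving steps.
B5 → B6 → … → B9 after 4 steps.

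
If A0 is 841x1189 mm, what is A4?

210 × 297 mm

A1: ⌊1189/2⌋ × 841 = 594 × 841 mm
A2: ⌊841/2⌋ × 594 = 420 × 594 mm
A3: ⌊594/2⌋ × 420 = 297 × 420 mm
A4: ⌊420/2⌋ × 297 = 210 × 297 mm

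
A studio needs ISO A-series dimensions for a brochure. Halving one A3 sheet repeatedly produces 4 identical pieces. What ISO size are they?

A5

4 = 2^2, so 2 halving steps.
A3 → A4 → … → A5 after 2 steps.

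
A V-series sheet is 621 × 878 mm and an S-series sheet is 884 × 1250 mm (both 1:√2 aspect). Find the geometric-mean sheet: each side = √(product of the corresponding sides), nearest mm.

Short side: √(621 · 884) = √548964 ≈ 740.9 → 741 mm
Long side: √(878 · 1250) = √1097500 ≈ 1047.6 → 1048 mm

741 × 1048 mm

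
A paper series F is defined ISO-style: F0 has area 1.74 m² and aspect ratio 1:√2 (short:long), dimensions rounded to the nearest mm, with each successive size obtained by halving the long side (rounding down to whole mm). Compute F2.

554 × 784 mm

Let F0's short side be w mm. w · w√2 = 1.74 m² = 1,740,000 mm², so w ≈ 1109.2 mm and w√2 ≈ 1568.7 mm → F0 = 1109 × 1569 mm.
F1: ⌊1569/2⌋ × 1109 = 784 × 1109 mm
F2: ⌊1109/2⌋ × 784 = 554 × 784 mm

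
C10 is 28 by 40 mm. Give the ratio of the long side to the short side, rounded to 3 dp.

1.429

40 / 28 = 1.429
ISO 216 targets √2 ≈ 1.414; the +0.014 deviation is from mm rounding.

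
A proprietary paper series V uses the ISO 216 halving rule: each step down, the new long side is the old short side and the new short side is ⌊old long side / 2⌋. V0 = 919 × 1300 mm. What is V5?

162 × 229 mm

V1: ⌊1300/2⌋ × 919 = 650 × 919 mm
V2: ⌊919/2⌋ × 650 = 459 × 650 mm
V3: ⌊650/2⌋ × 459 = 325 × 459 mm
V4: ⌊459/2⌋ × 325 = 229 × 325 mm
V5: ⌊325/2⌋ × 229 = 162 × 229 mm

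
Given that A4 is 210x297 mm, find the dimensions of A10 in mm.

A5: ⌊297/2⌋ × 210 = 148 × 210 mm
A6: ⌊210/2⌋ × 148 = 105 × 148 mm
A7: ⌊148/2⌋ × 105 = 74 × 105 mm
A8: ⌊105/2⌋ × 74 = 52 × 74 mm
A9: ⌊74/2⌋ × 52 = 37 × 52 mm
A10: ⌊52/2⌋ × 37 = 26 × 37 mm

26 × 37 mm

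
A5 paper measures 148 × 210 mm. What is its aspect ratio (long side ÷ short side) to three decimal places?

1.419

210 / 148 = 1.419
ISO 216 targets √2 ≈ 1.414; the +0.005 deviation is from mm rounding.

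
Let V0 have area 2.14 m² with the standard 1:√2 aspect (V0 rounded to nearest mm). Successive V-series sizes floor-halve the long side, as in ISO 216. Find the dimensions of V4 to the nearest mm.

Let V0's short side be w mm. w · w√2 = 2.14 m² = 2,140,000 mm², so w ≈ 1230.1 mm and w√2 ≈ 1739.7 mm → V0 = 1230 × 1740 mm.
V1: ⌊1740/2⌋ × 1230 = 870 × 1230 mm
V2: ⌊1230/2⌋ × 870 = 615 × 870 mm
V3: ⌊870/2⌋ × 615 = 435 × 615 mm
V4: ⌊615/2⌋ × 435 = 307 × 435 mm

307 × 435 mm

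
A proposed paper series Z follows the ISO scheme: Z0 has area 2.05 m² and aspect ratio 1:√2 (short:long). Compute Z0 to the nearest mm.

1204 × 1703 mm

Let the short side be w mm. Then w · w√2 = 2.05 m² = 2,050,000 mm².
w² = 2,050,000/√2, so w ≈ 1204.0 mm; long side = w√2 ≈ 1702.7 mm.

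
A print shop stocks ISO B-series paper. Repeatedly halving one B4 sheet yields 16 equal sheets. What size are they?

16 = 2^4, so 4 halving steps.
B4 → B5 → … → B8 after 4 steps.

B8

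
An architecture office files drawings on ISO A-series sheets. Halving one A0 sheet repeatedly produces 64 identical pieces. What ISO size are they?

64 = 2^6, so 6 halving steps.
A0 → A1 → … → A6 after 6 steps.

A6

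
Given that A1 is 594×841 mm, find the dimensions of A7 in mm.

A2: ⌊841/2⌋ × 594 = 420 × 594 mm
A3: ⌊594/2⌋ × 420 = 297 × 420 mm
A4: ⌊420/2⌋ × 297 = 210 × 297 mm
A5: ⌊297/2⌋ × 210 = 148 × 210 mm
A6: ⌊210/2⌋ × 148 = 105 × 148 mm
A7: ⌊148/2⌋ × 105 = 74 × 105 mm

74 × 105 mm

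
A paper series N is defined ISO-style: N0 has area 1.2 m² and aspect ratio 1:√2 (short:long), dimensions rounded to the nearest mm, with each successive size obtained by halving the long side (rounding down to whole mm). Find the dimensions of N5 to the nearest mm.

162 × 230 mm

Let N0's short side be w mm. w · w√2 = 1.2 m² = 1,200,000 mm², so w ≈ 921.2 mm and w√2 ≈ 1302.7 mm → N0 = 921 × 1303 mm.
N1: ⌊1303/2⌋ × 921 = 651 × 921 mm
N2: ⌊921/2⌋ × 651 = 460 × 651 mm
N3: ⌊651/2⌋ × 460 = 325 × 460 mm
N4: ⌊460/2⌋ × 325 = 230 × 325 mm
N5: ⌊325/2⌋ × 230 = 162 × 230 mm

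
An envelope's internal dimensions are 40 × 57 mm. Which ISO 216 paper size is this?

Aspect ratio 57/40 ≈ 1.425 — close to the ISO √2 ≈ 1.414.
In the C-series (envelope sizes, between A and B): C9 = 40 × 57 mm.

C9 (40 × 57 mm)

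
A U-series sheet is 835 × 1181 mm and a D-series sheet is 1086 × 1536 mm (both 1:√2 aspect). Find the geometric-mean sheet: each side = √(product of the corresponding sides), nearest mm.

952 × 1347 mm

Short side: √(835 · 1086) = √906810 ≈ 952.3 → 952 mm
Long side: √(1181 · 1536) = √1814016 ≈ 1346.9 → 1347 mm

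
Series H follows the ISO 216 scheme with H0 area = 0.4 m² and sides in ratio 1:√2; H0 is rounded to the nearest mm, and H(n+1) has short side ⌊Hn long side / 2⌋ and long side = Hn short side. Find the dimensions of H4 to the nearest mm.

133 × 188 mm

Let H0's short side be w mm. w · w√2 = 0.4 m² = 400,000 mm², so w ≈ 531.8 mm and w√2 ≈ 752.1 mm → H0 = 532 × 752 mm.
H1: ⌊752/2⌋ × 532 = 376 × 532 mm
H2: ⌊532/2⌋ × 376 = 266 × 376 mm
H3: ⌊376/2⌋ × 266 = 188 × 266 mm
H4: ⌊266/2⌋ × 188 = 133 × 188 mm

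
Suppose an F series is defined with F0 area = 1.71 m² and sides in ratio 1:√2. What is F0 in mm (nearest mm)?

1100 × 1555 mm

Let the short side be w mm. Then w · w√2 = 1.71 m² = 1,710,000 mm².
w² = 1,710,000/√2, so w ≈ 1099.6 mm; long side = w√2 ≈ 1555.1 mm.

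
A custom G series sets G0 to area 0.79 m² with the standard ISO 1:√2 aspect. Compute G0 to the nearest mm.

Let the short side be w mm. Then w · w√2 = 0.79 m² = 790,000 mm².
w² = 790,000/√2, so w ≈ 747.4 mm; long side = w√2 ≈ 1057.0 mm.

747 × 1057 mm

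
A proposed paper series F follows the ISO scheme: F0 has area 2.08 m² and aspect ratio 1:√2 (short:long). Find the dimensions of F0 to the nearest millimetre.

1213 × 1715 mm

Let the short side be w mm. Then w · w√2 = 2.08 m² = 2,080,000 mm².
w² = 2,080,000/√2, so w ≈ 1212.8 mm; long side = w√2 ≈ 1715.1 mm.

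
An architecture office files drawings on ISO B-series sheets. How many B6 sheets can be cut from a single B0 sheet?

B0 = 1000 × 1414 mm; B6 = 125 × 176 mm.
Each halving step doubles the count; 6 steps from B0 to B6.
2^6 = 64.

64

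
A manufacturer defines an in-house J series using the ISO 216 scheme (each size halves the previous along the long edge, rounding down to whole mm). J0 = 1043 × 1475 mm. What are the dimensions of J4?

260 × 368 mm

J1 = 737 × 1043 mm (from J0 by 1 halving).
J2: ⌊1043/2⌋ × 737 = 521 × 737 mm
J3: ⌊737/2⌋ × 521 = 368 × 521 mm
J4: ⌊521/2⌋ × 368 = 260 × 368 mm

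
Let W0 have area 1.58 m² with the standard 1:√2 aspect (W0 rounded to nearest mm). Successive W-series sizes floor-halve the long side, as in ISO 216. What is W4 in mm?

Let W0's short side be w mm. w · w√2 = 1.58 m² = 1,580,000 mm², so w ≈ 1057.0 mm and w√2 ≈ 1494.8 mm → W0 = 1057 × 1495 mm.
W1: ⌊1495/2⌋ × 1057 = 747 × 1057 mm
W2: ⌊1057/2⌋ × 747 = 528 × 747 mm
W3: ⌊747/2⌋ × 528 = 373 × 528 mm
W4: ⌊528/2⌋ × 373 = 264 × 373 mm

264 × 373 mm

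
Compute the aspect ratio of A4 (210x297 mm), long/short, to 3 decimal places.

1.414

297 / 210 = 1.414
Matches √2 ≈ 1.414 — the ISO 216 defining ratio.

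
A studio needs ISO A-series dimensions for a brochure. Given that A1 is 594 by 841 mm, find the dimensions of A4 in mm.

A2: ⌊841/2⌋ × 594 = 420 × 594 mm
A3: ⌊594/2⌋ × 420 = 297 × 420 mm
A4: ⌊420/2⌋ × 297 = 210 × 297 mm

210 × 297 mm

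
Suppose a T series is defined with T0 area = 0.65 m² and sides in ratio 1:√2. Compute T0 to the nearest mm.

678 × 959 mm

Let the short side be w mm. Then w · w√2 = 0.65 m² = 650,000 mm².
w² = 650,000/√2, so w ≈ 678.0 mm; long side = w√2 ≈ 958.8 mm.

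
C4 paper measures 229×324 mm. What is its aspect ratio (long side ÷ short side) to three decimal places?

324 / 229 = 1.415
Matches √2 ≈ 1.414 — the ISO 216 defining ratio.

1.415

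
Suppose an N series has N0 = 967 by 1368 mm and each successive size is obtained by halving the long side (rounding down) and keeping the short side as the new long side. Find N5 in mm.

N1: ⌊1368/2⌋ × 967 = 684 × 967 mm
N2: ⌊967/2⌋ × 684 = 483 × 684 mm
N3: ⌊684/2⌋ × 483 = 342 × 483 mm
N4: ⌊483/2⌋ × 342 = 241 × 342 mm
N5: ⌊342/2⌋ × 241 = 171 × 241 mm

171 × 241 mm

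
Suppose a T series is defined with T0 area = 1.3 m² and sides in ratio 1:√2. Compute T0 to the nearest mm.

959 × 1356 mm

Let the short side be w mm. Then w · w√2 = 1.3 m² = 1,300,000 mm².
w² = 1,300,000/√2, so w ≈ 958.8 mm; long side = w√2 ≈ 1355.9 mm.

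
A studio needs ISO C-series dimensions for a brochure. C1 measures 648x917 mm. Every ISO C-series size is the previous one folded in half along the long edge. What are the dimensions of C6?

C2: ⌊917/2⌋ × 648 = 458 × 648 mm
C3: ⌊648/2⌋ × 458 = 324 × 458 mm
C4: ⌊458/2⌋ × 324 = 229 × 324 mm
C5: ⌊324/2⌋ × 229 = 162 × 229 mm
C6: ⌊229/2⌋ × 162 = 114 × 162 mm

114 × 162 mm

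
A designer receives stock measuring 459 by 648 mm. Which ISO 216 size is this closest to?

Aspect ratio 648/459 ≈ 1.412 — close to the ISO √2 ≈ 1.414.
In the C-series (envelope sizes, between A and B): C2 = 458 × 648 mm.
Off by 1 mm total — nearest standard size.

C2 (458 × 648 mm)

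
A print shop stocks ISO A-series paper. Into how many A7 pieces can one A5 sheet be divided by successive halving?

4

A5 = 148 × 210 mm; A7 = 74 × 105 mm.
Each halving step doubles the count; 2 steps from A5 to A7.
2^2 = 4.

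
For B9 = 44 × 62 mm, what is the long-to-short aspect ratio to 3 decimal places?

62 / 44 = 1.409
ISO 216 targets √2 ≈ 1.414; the -0.005 deviation is from mm rounding.

1.409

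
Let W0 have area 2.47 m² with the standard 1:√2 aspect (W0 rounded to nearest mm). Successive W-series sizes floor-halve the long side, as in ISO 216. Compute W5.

Let W0's short side be w mm. w · w√2 = 2.47 m² = 2,470,000 mm², so w ≈ 1321.6 mm and w√2 ≈ 1869.0 mm → W0 = 1322 × 1869 mm.
W1: ⌊1869/2⌋ × 1322 = 934 × 1322 mm
W2: ⌊1322/2⌋ × 934 = 661 × 934 mm
W3: ⌊934/2⌋ × 661 = 467 × 661 mm
W4: ⌊661/2⌋ × 467 = 330 × 467 mm
W5: ⌊467/2⌋ × 330 = 233 × 330 mm

233 × 330 mm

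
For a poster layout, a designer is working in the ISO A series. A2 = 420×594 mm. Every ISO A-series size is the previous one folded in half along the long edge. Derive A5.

A3: ⌊594/2⌋ × 420 = 297 × 420 mm
A4: ⌊420/2⌋ × 297 = 210 × 297 mm
A5: ⌊297/2⌋ × 210 = 148 × 210 mm

148 × 210 mm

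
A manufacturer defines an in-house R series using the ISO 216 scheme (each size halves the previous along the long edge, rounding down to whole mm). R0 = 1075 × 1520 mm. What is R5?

190 × 268 mm

R1 = 760 × 1075 mm (from R0 by 1 halving).
R2: ⌊1075/2⌋ × 760 = 537 × 760 mm
R3: ⌊760/2⌋ × 537 = 380 × 537 mm
R4: ⌊537/2⌋ × 380 = 268 × 380 mm
R5: ⌊380/2⌋ × 268 = 190 × 268 mm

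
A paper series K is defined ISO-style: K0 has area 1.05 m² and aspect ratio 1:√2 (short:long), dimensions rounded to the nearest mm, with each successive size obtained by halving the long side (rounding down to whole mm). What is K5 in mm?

152 × 215 mm

Let K0's short side be w mm. w · w√2 = 1.05 m² = 1,050,000 mm², so w ≈ 861.7 mm and w√2 ≈ 1218.6 mm → K0 = 862 × 1219 mm.
K1: ⌊1219/2⌋ × 862 = 609 × 862 mm
K2: ⌊862/2⌋ × 609 = 431 × 609 mm
K3: ⌊609/2⌋ × 431 = 304 × 431 mm
K4: ⌊431/2⌋ × 304 = 215 × 304 mm
K5: ⌊304/2⌋ × 215 = 152 × 215 mm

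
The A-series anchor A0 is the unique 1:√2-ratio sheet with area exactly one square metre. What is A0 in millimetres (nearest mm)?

Let the short side be w mm. Then the long side is w√2 and w · w√2 = 10⁶ mm².
w² = 10⁶/√2, so w = 1000 / 2^(1/4) ≈ 840.9 mm; long side = 1000 · 2^(1/4) ≈ 1189.2 mm.

841 × 1189 mm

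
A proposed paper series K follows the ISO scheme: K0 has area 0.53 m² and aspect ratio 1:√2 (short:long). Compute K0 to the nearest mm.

612 × 866 mm

Let the short side be w mm. Then w · w√2 = 0.53 m² = 530,000 mm².
w² = 530,000/√2, so w ≈ 612.2 mm; long side = w√2 ≈ 865.8 mm.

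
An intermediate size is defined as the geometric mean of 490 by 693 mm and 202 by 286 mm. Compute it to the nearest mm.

Short side: √(490 · 202) = √98980 ≈ 314.6 → 315 mm
Long side: √(693 · 286) = √198198 ≈ 445.2 → 445 mm

315 × 445 mm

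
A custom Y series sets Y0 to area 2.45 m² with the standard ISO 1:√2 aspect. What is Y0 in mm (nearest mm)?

1316 × 1861 mm

Let the short side be w mm. Then w · w√2 = 2.45 m² = 2,450,000 mm².
w² = 2,450,000/√2, so w ≈ 1316.2 mm; long side = w√2 ≈ 1861.4 mm.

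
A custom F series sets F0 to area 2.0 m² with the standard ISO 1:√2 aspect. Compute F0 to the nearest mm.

1189 × 1682 mm

Let the short side be w mm. Then w · w√2 = 2.0 m² = 2,000,000 mm².
w² = 2,000,000/√2, so w ≈ 1189.2 mm; long side = w√2 ≈ 1681.8 mm.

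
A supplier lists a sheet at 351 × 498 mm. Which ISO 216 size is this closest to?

B3 (353 × 500 mm)

Aspect ratio 498/351 ≈ 1.419 — close to the ISO √2 ≈ 1.414.
In the B-series (B0 = 1000 × 1414 mm): B3 = 353 × 500 mm.
Off by 4 mm total — nearest standard size.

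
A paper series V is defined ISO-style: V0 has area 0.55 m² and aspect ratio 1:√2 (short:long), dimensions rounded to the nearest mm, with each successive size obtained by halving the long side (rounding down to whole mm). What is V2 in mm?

312 × 441 mm

Let V0's short side be w mm. w · w√2 = 0.55 m² = 550,000 mm², so w ≈ 623.6 mm and w√2 ≈ 881.9 mm → V0 = 624 × 882 mm.
V1: ⌊882/2⌋ × 624 = 441 × 624 mm
V2: ⌊624/2⌋ × 441 = 312 × 441 mm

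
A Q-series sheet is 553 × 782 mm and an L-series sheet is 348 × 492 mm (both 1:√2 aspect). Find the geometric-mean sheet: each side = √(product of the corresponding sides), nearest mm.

Short side: √(553 · 348) = √192444 ≈ 438.7 → 439 mm
Long side: √(782 · 492) = √384744 ≈ 620.3 → 620 mm

439 × 620 mm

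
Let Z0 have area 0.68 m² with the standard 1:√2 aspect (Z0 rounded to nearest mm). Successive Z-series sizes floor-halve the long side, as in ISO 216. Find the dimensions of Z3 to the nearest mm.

245 × 346 mm

Let Z0's short side be w mm. w · w√2 = 0.68 m² = 680,000 mm², so w ≈ 693.4 mm and w√2 ≈ 980.6 mm → Z0 = 693 × 981 mm.
Z1: ⌊981/2⌋ × 693 = 490 × 693 mm
Z2: ⌊693/2⌋ × 490 = 346 × 490 mm
Z3: ⌊490/2⌋ × 346 = 245 × 346 mm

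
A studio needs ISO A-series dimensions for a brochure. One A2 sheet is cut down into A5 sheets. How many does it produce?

8

A2 = 420 × 594 mm; A5 = 148 × 210 mm.
Each halving step doubles the count; 3 steps from A2 to A5.
2^3 = 8.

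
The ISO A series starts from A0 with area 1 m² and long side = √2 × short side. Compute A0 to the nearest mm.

Let the short side be w mm. Then the long side is w√2 and w · w√2 = 10⁶ mm².
w² = 10⁶/√2, so w = 1000 / 2^(1/4) ≈ 840.9 mm; long side = 1000 · 2^(1/4) ≈ 1189.2 mm.

841 × 1189 mm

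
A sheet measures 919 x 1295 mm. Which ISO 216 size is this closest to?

Aspect ratio 1295/919 ≈ 1.409 — close to the ISO √2 ≈ 1.414.
In the C-series (envelope sizes, between A and B): C0 = 917 × 1297 mm.
Off by 4 mm total — nearest standard size.

C0 (917 × 1297 mm)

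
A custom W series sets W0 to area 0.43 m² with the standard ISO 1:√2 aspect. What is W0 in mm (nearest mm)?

551 × 780 mm

Let the short side be w mm. Then w · w√2 = 0.43 m² = 430,000 mm².
w² = 430,000/√2, so w ≈ 551.4 mm; long side = w√2 ≈ 779.8 mm.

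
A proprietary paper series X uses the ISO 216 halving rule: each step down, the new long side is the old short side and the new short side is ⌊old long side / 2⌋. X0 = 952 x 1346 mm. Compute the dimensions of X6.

119 × 168 mm

X1: ⌊1346/2⌋ × 952 = 673 × 952 mm
X2: ⌊952/2⌋ × 673 = 476 × 673 mm
X3: ⌊673/2⌋ × 476 = 336 × 476 mm
X4: ⌊476/2⌋ × 336 = 238 × 336 mm
X5: ⌊336/2⌋ × 238 = 168 × 238 mm
X6: ⌊238/2⌋ × 168 = 119 × 168 mm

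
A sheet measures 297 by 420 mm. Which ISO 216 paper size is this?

Aspect ratio 420/297 ≈ 1.414 — close to the ISO √2 ≈ 1.414.
In the A-series (A0 area = 1 m²): A3 = 297 × 420 mm.

A3 (297 × 420 mm)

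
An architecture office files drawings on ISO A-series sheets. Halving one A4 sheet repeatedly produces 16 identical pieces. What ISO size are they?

A8

16 = 2^4, so 4 halving steps.
A4 → A5 → … → A8 after 4 steps.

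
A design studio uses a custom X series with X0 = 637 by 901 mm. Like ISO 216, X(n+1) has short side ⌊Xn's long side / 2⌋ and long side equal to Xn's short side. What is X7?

56 × 79 mm

X1 = 450 × 637 mm (from X0 by 1 halving).
X2: ⌊637/2⌋ × 450 = 318 × 450 mm
X3: ⌊450/2⌋ × 318 = 225 × 318 mm
X4: ⌊318/2⌋ × 225 = 159 × 225 mm
X5: ⌊225/2⌋ × 159 = 112 × 159 mm
X6: ⌊159/2⌋ × 112 = 79 × 112 mm
X7: ⌊112/2⌋ × 79 = 56 × 79 mm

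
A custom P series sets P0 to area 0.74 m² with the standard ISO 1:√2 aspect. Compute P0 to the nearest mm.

723 × 1023 mm

Let the short side be w mm. Then w · w√2 = 0.74 m² = 740,000 mm².
w² = 740,000/√2, so w ≈ 723.4 mm; long side = w√2 ≈ 1023.0 mm.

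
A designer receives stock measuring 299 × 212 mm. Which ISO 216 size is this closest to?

Aspect ratio 299/212 ≈ 1.410 — close to the ISO √2 ≈ 1.414.
In the A-series (A0 area = 1 m²): A4 = 210 × 297 mm.
Off by 4 mm total — nearest standard size.

A4 (210 × 297 mm)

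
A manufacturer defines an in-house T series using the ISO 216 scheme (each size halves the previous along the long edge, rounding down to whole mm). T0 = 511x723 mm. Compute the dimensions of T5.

T1: ⌊723/2⌋ × 511 = 361 × 511 mm
T2: ⌊511/2⌋ × 361 = 255 × 361 mm
T3: ⌊361/2⌋ × 255 = 180 × 255 mm
T4: ⌊255/2⌋ × 180 = 127 × 180 mm
T5: ⌊180/2⌋ × 127 = 90 × 127 mm

90 × 127 mm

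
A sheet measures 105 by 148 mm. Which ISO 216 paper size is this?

Aspect ratio 148/105 ≈ 1.410 — close to the ISO √2 ≈ 1.414.
In the A-series (A0 area = 1 m²): A6 = 105 × 148 mm.

A6 (105 × 148 mm)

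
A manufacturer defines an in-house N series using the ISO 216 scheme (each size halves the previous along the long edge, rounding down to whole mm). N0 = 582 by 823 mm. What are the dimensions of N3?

205 × 291 mm

N1: ⌊823/2⌋ × 582 = 411 × 582 mm
N2: ⌊582/2⌋ × 411 = 291 × 411 mm
N3: ⌊411/2⌋ × 291 = 205 × 291 mm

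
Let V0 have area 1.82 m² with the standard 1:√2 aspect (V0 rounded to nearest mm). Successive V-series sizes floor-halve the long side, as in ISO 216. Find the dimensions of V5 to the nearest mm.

Let V0's short side be w mm. w · w√2 = 1.82 m² = 1,820,000 mm², so w ≈ 1134.4 mm and w√2 ≈ 1604.3 mm → V0 = 1134 × 1604 mm.
V1: ⌊1604/2⌋ × 1134 = 802 × 1134 mm
V2: ⌊1134/2⌋ × 802 = 567 × 802 mm
V3: ⌊802/2⌋ × 567 = 401 × 567 mm
V4: ⌊567/2⌋ × 401 = 283 × 401 mm
V5: ⌊401/2⌋ × 283 = 200 × 283 mm

200 × 283 mm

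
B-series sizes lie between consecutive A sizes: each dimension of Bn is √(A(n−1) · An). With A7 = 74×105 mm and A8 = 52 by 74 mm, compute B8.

62 × 88 mm

Short side: √(74 · 52) = √3848 ≈ 62.0 → 62 mm
Long side: √(105 · 74) = √7770 ≈ 88.1 → 88 mm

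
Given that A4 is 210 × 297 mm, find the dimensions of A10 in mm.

A5: ⌊297/2⌋ × 210 = 148 × 210 mm
A6: ⌊210/2⌋ × 148 = 105 × 148 mm
A7: ⌊148/2⌋ × 105 = 74 × 105 mm
A8: ⌊105/2⌋ × 74 = 52 × 74 mm
A9: ⌊74/2⌋ × 52 = 37 × 52 mm
A10: ⌊52/2⌋ × 37 = 26 × 37 mm

26 × 37 mm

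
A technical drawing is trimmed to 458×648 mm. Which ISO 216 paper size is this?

Aspect ratio 648/458 ≈ 1.415 — close to the ISO √2 ≈ 1.414.
In the C-series (envelope sizes, between A and B): C2 = 458 × 648 mm.

C2 (458 × 648 mm)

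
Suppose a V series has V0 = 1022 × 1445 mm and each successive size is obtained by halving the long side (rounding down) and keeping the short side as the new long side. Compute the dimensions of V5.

180 × 255 mm

V1: ⌊1445/2⌋ × 1022 = 722 × 1022 mm
V2: ⌊1022/2⌋ × 722 = 511 × 722 mm
V3: ⌊722/2⌋ × 511 = 361 × 511 mm
V4: ⌊511/2⌋ × 361 = 255 × 361 mm
V5: ⌊361/2⌋ × 255 = 180 × 255 mm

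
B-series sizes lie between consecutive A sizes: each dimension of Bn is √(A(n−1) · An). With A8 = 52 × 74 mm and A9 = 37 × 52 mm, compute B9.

44 × 62 mm

Short side: √(52 · 37) = √1924 ≈ 43.9 → 44 mm
Long side: √(74 · 52) = √3848 ≈ 62.0 → 62 mm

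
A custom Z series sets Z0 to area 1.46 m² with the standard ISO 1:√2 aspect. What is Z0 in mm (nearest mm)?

Let the short side be w mm. Then w · w√2 = 1.46 m² = 1,460,000 mm².
w² = 1,460,000/√2, so w ≈ 1016.1 mm; long side = w√2 ≈ 1436.9 mm.

1016 × 1437 mm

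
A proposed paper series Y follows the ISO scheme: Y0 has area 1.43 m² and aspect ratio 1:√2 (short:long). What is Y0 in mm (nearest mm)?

1006 × 1422 mm

Let the short side be w mm. Then w · w√2 = 1.43 m² = 1,430,000 mm².
w² = 1,430,000/√2, so w ≈ 1005.6 mm; long side = w√2 ≈ 1422.1 mm.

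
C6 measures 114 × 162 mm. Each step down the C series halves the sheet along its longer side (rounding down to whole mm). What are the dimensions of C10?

C7: ⌊162/2⌋ × 114 = 81 × 114 mm
C8: ⌊114/2⌋ × 81 = 57 × 81 mm
C9: ⌊81/2⌋ × 57 = 40 × 57 mm
C10: ⌊57/2⌋ × 40 = 28 × 40 mm

28 × 40 mm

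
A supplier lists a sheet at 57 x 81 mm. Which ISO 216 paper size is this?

C8 (57 × 81 mm)

Aspect ratio 81/57 ≈ 1.421 — close to the ISO √2 ≈ 1.414.
In the C-series (envelope sizes, between A and B): C8 = 57 × 81 mm.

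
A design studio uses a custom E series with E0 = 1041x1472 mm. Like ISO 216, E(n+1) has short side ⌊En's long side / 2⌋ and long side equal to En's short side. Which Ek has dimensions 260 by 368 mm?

E0: 1041 × 1472 mm
E1: 736 × 1041 mm
E2: 520 × 736 mm
E3: 368 × 520 mm
E4: 260 × 368 mm
E5: 184 × 260 mm
→ matches E4.

E4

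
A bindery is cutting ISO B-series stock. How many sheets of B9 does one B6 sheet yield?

8

Each ISO step halves the sheet: 1 × B6 → 2 × B7 → 4 × B8 → 8 × B9
From B6 to B9 is 3 halving steps: 2^3 = 8.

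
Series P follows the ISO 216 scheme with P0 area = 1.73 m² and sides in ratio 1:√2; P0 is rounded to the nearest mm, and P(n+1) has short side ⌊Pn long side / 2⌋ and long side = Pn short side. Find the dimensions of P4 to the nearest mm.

Let P0's short side be w mm. w · w√2 = 1.73 m² = 1,730,000 mm², so w ≈ 1106.0 mm and w√2 ≈ 1564.2 mm → P0 = 1106 × 1564 mm.
P1: ⌊1564/2⌋ × 1106 = 782 × 1106 mm
P2: ⌊1106/2⌋ × 782 = 553 × 782 mm
P3: ⌊782/2⌋ × 553 = 391 × 553 mm
P4: ⌊553/2⌋ × 391 = 276 × 391 mm

276 × 391 mm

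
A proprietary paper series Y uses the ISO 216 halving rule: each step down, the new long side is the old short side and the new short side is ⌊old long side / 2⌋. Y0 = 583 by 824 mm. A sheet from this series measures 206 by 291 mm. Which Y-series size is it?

Y3

Y0: 583 × 824 mm
Y1: 412 × 583 mm
Y2: 291 × 412 mm
Y3: 206 × 291 mm
Y4: 145 × 206 mm
→ matches Y3.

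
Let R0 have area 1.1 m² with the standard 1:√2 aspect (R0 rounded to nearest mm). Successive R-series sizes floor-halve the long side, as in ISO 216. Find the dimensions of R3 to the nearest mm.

311 × 441 mm

Let R0's short side be w mm. w · w√2 = 1.1 m² = 1,100,000 mm², so w ≈ 881.9 mm and w√2 ≈ 1247.3 mm → R0 = 882 × 1247 mm.
R1: ⌊1247/2⌋ × 882 = 623 × 882 mm
R2: ⌊882/2⌋ × 623 = 441 × 623 mm
R3: ⌊623/2⌋ × 441 = 311 × 441 mm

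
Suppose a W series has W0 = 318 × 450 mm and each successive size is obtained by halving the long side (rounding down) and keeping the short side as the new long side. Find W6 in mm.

W1 = 225 × 318 mm (from W0 by 1 halving).
W2: ⌊318/2⌋ × 225 = 159 × 225 mm
W3: ⌊225/2⌋ × 159 = 112 × 159 mm
W4: ⌊159/2⌋ × 112 = 79 × 112 mm
W5: ⌊112/2⌋ × 79 = 56 × 79 mm
W6: ⌊79/2⌋ × 56 = 39 × 56 mm

39 × 56 mm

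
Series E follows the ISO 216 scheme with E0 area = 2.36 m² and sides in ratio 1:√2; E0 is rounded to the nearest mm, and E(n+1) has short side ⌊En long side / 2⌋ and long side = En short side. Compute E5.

Let E0's short side be w mm. w · w√2 = 2.36 m² = 2,360,000 mm², so w ≈ 1291.8 mm and w√2 ≈ 1826.9 mm → E0 = 1292 × 1827 mm.
E1: ⌊1827/2⌋ × 1292 = 913 × 1292 mm
E2: ⌊1292/2⌋ × 913 = 646 × 913 mm
E3: ⌊913/2⌋ × 646 = 456 × 646 mm
E4: ⌊646/2⌋ × 456 = 323 × 456 mm
E5: ⌊456/2⌋ × 323 = 228 × 323 mm

228 × 323 mm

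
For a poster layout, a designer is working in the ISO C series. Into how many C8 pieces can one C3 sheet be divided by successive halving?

C3 = 324 × 458 mm; C8 = 57 × 81 mm.
Each halving step doubles the count; 5 steps from C3 to C8.
2^5 = 32.

32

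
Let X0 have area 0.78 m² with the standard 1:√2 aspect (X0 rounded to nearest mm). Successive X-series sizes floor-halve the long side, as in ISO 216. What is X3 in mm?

Let X0's short side be w mm. w · w√2 = 0.78 m² = 780,000 mm², so w ≈ 742.7 mm and w√2 ≈ 1050.3 mm → X0 = 743 × 1050 mm.
X1: ⌊1050/2⌋ × 743 = 525 × 743 mm
X2: ⌊743/2⌋ × 525 = 371 × 525 mm
X3: ⌊525/2⌋ × 371 = 262 × 371 mm

262 × 371 mm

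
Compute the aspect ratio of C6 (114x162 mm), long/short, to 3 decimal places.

1.421

162 / 114 = 1.421
ISO 216 targets √2 ≈ 1.414; the +0.007 deviation is from mm rounding.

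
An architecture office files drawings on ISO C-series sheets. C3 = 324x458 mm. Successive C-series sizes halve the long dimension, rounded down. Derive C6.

C4: ⌊458/2⌋ × 324 = 229 × 324 mm
C5: ⌊324/2⌋ × 229 = 162 × 229 mm
C6: ⌊229/2⌋ × 162 = 114 × 162 mm

114 × 162 mm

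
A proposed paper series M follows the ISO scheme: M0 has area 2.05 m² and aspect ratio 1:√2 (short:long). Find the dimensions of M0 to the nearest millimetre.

1204 × 1703 mm

Let the short side be w mm. Then w · w√2 = 2.05 m² = 2,050,000 mm².
w² = 2,050,000/√2, so w ≈ 1204.0 mm; long side = w√2 ≈ 1702.7 mm.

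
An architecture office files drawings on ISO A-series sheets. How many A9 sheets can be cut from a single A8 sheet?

2

Each ISO step halves the sheet: 1 × A8 → 2 × A9
From A8 to A9 is 1 halving step: 2^1 = 2.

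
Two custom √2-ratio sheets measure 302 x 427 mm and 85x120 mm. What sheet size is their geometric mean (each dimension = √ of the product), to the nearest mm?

160 × 226 mm

Short side: √(302 · 85) = √25670 ≈ 160.2 → 160 mm
Long side: √(427 · 120) = √51240 ≈ 226.4 → 226 mm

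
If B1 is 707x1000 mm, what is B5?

B2: ⌊1000/2⌋ × 707 = 500 × 707 mm
B3: ⌊707/2⌋ × 500 = 353 × 500 mm
B4: ⌊500/2⌋ × 353 = 250 × 353 mm
B5: ⌊353/2⌋ × 250 = 176 × 250 mm

176 × 250 mm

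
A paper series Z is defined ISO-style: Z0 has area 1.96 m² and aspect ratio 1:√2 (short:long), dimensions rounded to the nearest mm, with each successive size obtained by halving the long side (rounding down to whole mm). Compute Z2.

588 × 832 mm

Let Z0's short side be w mm. w · w√2 = 1.96 m² = 1,960,000 mm², so w ≈ 1177.3 mm and w√2 ≈ 1664.9 mm → Z0 = 1177 × 1665 mm.
Z1: ⌊1665/2⌋ × 1177 = 832 × 1177 mm
Z2: ⌊1177/2⌋ × 832 = 588 × 832 mm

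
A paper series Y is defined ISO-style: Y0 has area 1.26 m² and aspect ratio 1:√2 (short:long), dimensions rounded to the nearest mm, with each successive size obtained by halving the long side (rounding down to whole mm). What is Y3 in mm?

333 × 472 mm

Let Y0's short side be w mm. w · w√2 = 1.26 m² = 1,260,000 mm², so w ≈ 943.9 mm and w√2 ≈ 1334.9 mm → Y0 = 944 × 1335 mm.
Y1: ⌊1335/2⌋ × 944 = 667 × 944 mm
Y2: ⌊944/2⌋ × 667 = 472 × 667 mm
Y3: ⌊667/2⌋ × 472 = 333 × 472 mm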